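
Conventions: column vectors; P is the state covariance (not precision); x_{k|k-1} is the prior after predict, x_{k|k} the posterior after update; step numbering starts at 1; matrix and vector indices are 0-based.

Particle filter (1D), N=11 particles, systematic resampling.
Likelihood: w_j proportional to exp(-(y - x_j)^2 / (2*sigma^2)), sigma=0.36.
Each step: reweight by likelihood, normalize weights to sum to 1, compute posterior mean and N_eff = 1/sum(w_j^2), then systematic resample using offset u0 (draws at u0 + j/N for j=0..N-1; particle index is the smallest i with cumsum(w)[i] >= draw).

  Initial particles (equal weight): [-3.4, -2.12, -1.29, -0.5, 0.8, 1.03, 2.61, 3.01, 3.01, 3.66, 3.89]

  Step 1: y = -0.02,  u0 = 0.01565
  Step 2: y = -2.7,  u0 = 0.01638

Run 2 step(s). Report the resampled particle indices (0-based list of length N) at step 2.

resampled_idx = [0, 0, 1, 2, 3, 4, 5, 5, 6, 7, 8]

step 1: w=[0.0000, 0.0000, 0.0040, 0.8189, 0.1488, 0.0283, 0.0000, 0.0000, 0.0000, 0.0000, 0.0000]  mean=-0.2663  Neff=1.4418  idx=[3, 3, 3, 3, 3, 3, 3, 3, 3, 4, 4]
step 2: w=[0.1111, 0.1111, 0.1111, 0.1111, 0.1111, 0.1111, 0.1111, 0.1111, 0.1111, 0.0000, 0.0000]  mean=-0.5000  Neff=9.0000  idx=[0, 0, 1, 2, 3, 4, 5, 5, 6, 7, 8]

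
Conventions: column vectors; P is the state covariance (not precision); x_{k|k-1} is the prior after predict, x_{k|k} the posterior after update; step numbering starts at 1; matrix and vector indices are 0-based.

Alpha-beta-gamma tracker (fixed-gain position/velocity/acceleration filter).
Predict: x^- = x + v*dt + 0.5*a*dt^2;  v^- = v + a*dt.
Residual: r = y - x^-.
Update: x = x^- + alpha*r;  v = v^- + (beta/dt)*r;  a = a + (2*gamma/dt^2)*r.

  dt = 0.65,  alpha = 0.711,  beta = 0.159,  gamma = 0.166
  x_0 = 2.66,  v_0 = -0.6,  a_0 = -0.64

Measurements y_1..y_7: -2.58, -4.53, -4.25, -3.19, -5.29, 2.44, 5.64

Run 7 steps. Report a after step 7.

step 1: x_pred=2.1348  r=-4.7148  x^+=-1.2174  v^+=-2.1693  a^+=-4.3449
step 2: x_pred=-3.5453  r=-0.9847  x^+=-4.2454  v^+=-5.2344  a^+=-5.1186
step 3: x_pred=-8.7291  r=4.4791  x^+=-5.5445  v^+=-7.4658  a^+=-1.5990
step 4: x_pred=-10.7350  r=7.5450  x^+=-5.3705  v^+=-6.6595  a^+=4.3299
step 5: x_pred=-8.7845  r=3.4945  x^+=-6.2999  v^+=-2.9903  a^+=7.0759
step 6: x_pred=-6.7488  r=9.1888  x^+=-0.2156  v^+=3.8567  a^+=14.2964
step 7: x_pred=5.3114  r=0.3286  x^+=5.5450  v^+=13.2298  a^+=14.5546

a_post = 14.5546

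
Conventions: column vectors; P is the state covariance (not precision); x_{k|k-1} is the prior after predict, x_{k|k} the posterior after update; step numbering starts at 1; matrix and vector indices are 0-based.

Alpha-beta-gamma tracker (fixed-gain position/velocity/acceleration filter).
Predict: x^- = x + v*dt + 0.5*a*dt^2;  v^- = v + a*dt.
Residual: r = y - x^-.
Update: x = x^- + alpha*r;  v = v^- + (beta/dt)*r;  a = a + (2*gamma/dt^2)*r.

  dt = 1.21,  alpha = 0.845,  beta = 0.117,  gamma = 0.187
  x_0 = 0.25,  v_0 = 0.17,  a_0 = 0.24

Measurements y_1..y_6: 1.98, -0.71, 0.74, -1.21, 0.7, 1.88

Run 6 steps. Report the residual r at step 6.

step 1: x_pred=0.6314  r=1.3486  x^+=1.7710  v^+=0.5908  a^+=0.5845
step 2: x_pred=2.9137  r=-3.6237  x^+=-0.1483  v^+=0.9477  a^+=-0.3412
step 3: x_pred=0.7486  r=-0.0086  x^+=0.7413  v^+=0.5340  a^+=-0.3434
step 4: x_pred=1.1361  r=-2.3461  x^+=-0.8464  v^+=-0.1083  a^+=-0.9427
step 5: x_pred=-1.6675  r=2.3675  x^+=0.3330  v^+=-1.0200  a^+=-0.3379
step 6: x_pred=-1.1486  r=3.0286  x^+=1.4106  v^+=-1.1360  a^+=0.4357

resid = 3.0286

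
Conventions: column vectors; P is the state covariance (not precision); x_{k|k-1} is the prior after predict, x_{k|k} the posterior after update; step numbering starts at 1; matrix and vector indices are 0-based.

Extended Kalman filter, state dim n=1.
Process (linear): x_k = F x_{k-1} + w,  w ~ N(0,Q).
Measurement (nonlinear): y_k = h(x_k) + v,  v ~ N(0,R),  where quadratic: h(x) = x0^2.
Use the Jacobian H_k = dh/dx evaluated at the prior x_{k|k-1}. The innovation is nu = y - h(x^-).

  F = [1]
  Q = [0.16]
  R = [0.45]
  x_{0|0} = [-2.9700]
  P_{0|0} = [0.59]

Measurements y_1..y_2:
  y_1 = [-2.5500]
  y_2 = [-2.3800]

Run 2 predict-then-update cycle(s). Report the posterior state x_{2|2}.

x_post = [-0.0318]

step 1: x^-=[-2.9700]  P^-=[0.7500]  H_jac=[-5.9400]  S=[26.9127]  K=[-0.1655]  nu=[-11.3709]  x^+=[-1.0877]  P^+=[0.0125]
step 2: x^-=[-1.0877]  P^-=[0.1725]  H_jac=[-2.1754]  S=[1.2665]  K=[-0.2964]  nu=[-3.5631]  x^+=[-0.0318]  P^+=[0.0613]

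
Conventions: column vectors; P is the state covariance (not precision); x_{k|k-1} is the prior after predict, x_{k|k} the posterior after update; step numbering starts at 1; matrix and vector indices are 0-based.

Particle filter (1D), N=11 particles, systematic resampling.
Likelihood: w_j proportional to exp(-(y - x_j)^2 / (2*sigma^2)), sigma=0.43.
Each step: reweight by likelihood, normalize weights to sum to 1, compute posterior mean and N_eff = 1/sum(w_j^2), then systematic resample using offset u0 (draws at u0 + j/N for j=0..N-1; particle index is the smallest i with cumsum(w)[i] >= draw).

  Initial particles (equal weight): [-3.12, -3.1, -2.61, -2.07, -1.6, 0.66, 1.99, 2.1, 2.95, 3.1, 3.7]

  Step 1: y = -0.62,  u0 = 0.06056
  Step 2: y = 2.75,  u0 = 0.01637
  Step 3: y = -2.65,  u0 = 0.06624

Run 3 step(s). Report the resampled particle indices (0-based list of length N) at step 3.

resampled_idx = [0, 1, 2, 3, 4, 5, 6, 7, 8, 9, 10]

step 1: w=[0.0000, 0.0000, 0.0002, 0.0378, 0.8294, 0.1326, 0.0000, 0.0000, 0.0000, 0.0000, 0.0000]  mean=-1.3184  Neff=1.4147  idx=[4, 4, 4, 4, 4, 4, 4, 4, 4, 5, 5]
step 2: w=[0.0000, 0.0000, 0.0000, 0.0000, 0.0000, 0.0000, 0.0000, 0.0000, 0.0000, 0.5000, 0.5000]  mean=0.6600  Neff=2.0000  idx=[9, 9, 9, 9, 9, 9, 10, 10, 10, 10, 10]
step 3: w=[0.0909, 0.0909, 0.0909, 0.0909, 0.0909, 0.0909, 0.0909, 0.0909, 0.0909, 0.0909, 0.0909]  mean=0.6600  Neff=11.0000  idx=[0, 1, 2, 3, 4, 5, 6, 7, 8, 9, 10]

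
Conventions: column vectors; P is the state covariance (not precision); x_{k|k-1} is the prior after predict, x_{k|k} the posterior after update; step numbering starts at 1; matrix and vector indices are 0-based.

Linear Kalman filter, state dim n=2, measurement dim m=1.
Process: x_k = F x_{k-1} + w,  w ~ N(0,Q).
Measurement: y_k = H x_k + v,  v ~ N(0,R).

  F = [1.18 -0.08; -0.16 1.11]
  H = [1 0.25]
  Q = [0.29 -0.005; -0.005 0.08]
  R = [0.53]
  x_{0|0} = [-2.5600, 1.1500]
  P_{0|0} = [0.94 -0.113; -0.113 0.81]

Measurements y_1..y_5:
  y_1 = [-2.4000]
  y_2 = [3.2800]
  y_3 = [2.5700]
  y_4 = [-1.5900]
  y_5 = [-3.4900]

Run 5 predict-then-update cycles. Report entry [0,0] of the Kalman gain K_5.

K[0,0] = 0.6951

step 1: x^-=[-3.1128, 1.6861]  P^-=[1.6254 -0.4039; -0.4039 1.1422]  S=[2.0248]  K=[0.7529; -0.0584]  nu=[0.2913]  x^+=[-2.8935, 1.6691]  P^+=[0.4777 -0.3148; -0.3148 1.1353]
step 2: x^-=[-3.5479, 2.3156]  P^-=[1.0219 -0.6123; -0.6123 1.6028]  S=[1.3459]  K=[0.6455; -0.1572]  nu=[6.2490]  x^+=[0.4859, 1.3330]  P^+=[0.4611 -0.4757; -0.4757 1.5696]
step 3: x^-=[0.4667, 1.4019]  P^-=[1.0318 -0.8606; -0.8606 2.1946]  S=[1.2687]  K=[0.6437; -0.2459]  nu=[1.7528]  x^+=[1.5950, 0.9709]  P^+=[0.5061 -0.6598; -0.6598 2.1179]
step 4: x^-=[1.8045, 0.8225]  P^-=[1.1329 -1.1613; -1.1613 2.9368]  S=[1.2658]  K=[0.6656; -0.3374]  nu=[-3.6001]  x^+=[-0.5919, 2.0372]  P^+=[0.5720 -0.8770; -0.8770 2.7927]
step 5: x^-=[-0.8614, 2.3560]  P^-=[1.2700 -1.5209; -1.5209 3.8470]  S=[1.2799]  K=[0.6951; -0.4369]  nu=[-3.2176]  x^+=[-3.0980, 3.7616]  P^+=[0.6515 -1.1322; -1.1322 3.6028]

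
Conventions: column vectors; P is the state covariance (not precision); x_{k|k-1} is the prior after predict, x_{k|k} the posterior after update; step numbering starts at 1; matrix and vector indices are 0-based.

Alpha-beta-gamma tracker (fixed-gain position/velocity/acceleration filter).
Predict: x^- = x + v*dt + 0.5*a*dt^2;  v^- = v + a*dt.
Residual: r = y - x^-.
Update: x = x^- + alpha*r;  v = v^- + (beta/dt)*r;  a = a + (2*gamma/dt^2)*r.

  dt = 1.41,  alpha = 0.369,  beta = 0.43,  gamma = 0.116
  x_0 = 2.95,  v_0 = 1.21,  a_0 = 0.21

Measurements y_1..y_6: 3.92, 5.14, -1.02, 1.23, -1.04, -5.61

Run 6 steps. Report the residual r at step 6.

resid = 2.7109

step 1: x_pred=4.8649  r=-0.9449  x^+=4.5162  v^+=1.2180  a^+=0.0997
step 2: x_pred=6.3327  r=-1.1927  x^+=5.8926  v^+=0.9949  a^+=-0.0394
step 3: x_pred=7.2561  r=-8.2761  x^+=4.2022  v^+=-1.5847  a^+=-1.0052
step 4: x_pred=0.9686  r=0.2614  x^+=1.0651  v^+=-2.9223  a^+=-0.9747
step 5: x_pred=-4.0243  r=2.9843  x^+=-2.9231  v^+=-3.3866  a^+=-0.6265
step 6: x_pred=-8.3209  r=2.7109  x^+=-7.3206  v^+=-3.4431  a^+=-0.3101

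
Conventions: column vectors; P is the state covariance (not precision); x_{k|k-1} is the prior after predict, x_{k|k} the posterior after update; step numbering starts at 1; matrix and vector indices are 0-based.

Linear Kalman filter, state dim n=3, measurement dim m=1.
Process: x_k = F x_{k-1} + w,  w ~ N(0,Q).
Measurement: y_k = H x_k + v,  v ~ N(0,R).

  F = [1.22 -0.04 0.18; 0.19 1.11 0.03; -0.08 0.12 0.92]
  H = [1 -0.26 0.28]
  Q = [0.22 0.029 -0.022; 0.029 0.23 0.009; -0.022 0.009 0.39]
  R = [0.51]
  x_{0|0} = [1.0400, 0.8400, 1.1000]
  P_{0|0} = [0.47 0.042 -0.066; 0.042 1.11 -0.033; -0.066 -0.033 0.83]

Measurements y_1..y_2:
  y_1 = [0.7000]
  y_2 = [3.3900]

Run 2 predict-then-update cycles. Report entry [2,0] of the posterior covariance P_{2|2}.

P_post[2,0] = -0.1649

step 1: x^-=[1.4332, 1.1630, 1.0296]  P^-=[0.9156 0.1385 -0.0021; 0.1385 1.6301 0.1246; -0.0021 0.1246 1.1131]  S=[1.5317]  K=[0.5739; -0.1635; 0.1810]  nu=[-0.7191]  x^+=[1.0205, 1.2806, 0.8995]  P^+=[0.4112 0.2822 -0.1612; 0.2822 1.5892 0.1700; -0.1612 0.1700 1.0630]
step 2: x^-=[1.3557, 1.6423, 0.8995]  P^-=[0.7682 0.4618 -0.0327; 0.4618 2.3323 0.3715; -0.0327 0.3715 1.3710]  S=[1.2308]  K=[0.5191; -0.0329; 0.2069]  nu=[2.2094]  x^+=[2.5027, 1.5696, 1.3566]  P^+=[0.4365 0.4829 -0.1649; 0.4829 2.3310 0.3799; -0.1649 0.3799 1.3184]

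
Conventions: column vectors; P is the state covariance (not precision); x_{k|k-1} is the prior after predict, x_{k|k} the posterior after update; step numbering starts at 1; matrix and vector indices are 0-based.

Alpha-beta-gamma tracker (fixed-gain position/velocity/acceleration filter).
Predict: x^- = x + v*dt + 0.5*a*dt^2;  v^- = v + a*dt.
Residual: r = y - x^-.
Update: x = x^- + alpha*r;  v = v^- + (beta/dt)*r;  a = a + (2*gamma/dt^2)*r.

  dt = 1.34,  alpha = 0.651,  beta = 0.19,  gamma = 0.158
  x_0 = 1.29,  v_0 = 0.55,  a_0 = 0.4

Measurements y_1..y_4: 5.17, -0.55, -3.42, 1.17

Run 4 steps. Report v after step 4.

step 1: x_pred=2.3861  r=2.7839  x^+=4.1984  v^+=1.4807  a^+=0.8899
step 2: x_pred=6.9816  r=-7.5316  x^+=2.0785  v^+=1.6053  a^+=-0.4355
step 3: x_pred=3.8386  r=-7.2586  x^+=-0.8867  v^+=-0.0075  a^+=-1.7129
step 4: x_pred=-2.4347  r=3.6047  x^+=-0.0880  v^+=-1.7917  a^+=-1.0786

v_post = -1.7917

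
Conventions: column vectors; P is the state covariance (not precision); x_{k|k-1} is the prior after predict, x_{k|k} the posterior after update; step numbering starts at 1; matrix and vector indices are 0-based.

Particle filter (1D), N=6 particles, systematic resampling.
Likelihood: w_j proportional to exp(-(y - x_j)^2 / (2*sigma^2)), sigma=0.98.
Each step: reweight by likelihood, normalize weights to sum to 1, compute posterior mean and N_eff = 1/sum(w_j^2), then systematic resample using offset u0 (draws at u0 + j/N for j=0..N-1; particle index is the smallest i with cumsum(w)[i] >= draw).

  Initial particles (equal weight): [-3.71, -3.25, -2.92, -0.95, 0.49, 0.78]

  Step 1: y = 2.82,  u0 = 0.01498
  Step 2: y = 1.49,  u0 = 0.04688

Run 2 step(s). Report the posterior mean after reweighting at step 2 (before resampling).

step 1: w=[0.0000, 0.0000, 0.0000, 0.0035, 0.3396, 0.6569]  mean=0.6755  Neff=1.8286  idx=[4, 4, 5, 5, 5, 5]
step 2: w=[0.1393, 0.1393, 0.1803, 0.1803, 0.1803, 0.1803]  mean=0.6992  Neff=5.9202  idx=[0, 1, 2, 3, 4, 5]

post_mean = 0.6992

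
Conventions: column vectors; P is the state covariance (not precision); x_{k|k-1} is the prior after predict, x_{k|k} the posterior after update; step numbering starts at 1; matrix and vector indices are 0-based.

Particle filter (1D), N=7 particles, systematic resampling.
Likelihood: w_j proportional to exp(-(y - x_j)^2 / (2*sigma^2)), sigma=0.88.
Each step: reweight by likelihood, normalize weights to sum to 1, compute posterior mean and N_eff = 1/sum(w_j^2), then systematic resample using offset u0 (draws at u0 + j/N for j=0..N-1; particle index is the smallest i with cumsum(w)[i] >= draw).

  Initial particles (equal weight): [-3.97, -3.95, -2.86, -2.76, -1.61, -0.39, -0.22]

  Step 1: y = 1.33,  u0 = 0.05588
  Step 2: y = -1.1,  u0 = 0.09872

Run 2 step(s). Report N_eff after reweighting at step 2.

N_eff = 6.9471

step 1: w=[0.0000, 0.0000, 0.0000, 0.0001, 0.0104, 0.4069, 0.5826]  mean=-0.3038  Neff=1.9796  idx=[5, 5, 5, 6, 6, 6, 6]
step 2: w=[0.1572, 0.1572, 0.1572, 0.1321, 0.1321, 0.1321, 0.1321]  mean=-0.3002  Neff=6.9471  idx=[0, 1, 2, 3, 4, 5, 6]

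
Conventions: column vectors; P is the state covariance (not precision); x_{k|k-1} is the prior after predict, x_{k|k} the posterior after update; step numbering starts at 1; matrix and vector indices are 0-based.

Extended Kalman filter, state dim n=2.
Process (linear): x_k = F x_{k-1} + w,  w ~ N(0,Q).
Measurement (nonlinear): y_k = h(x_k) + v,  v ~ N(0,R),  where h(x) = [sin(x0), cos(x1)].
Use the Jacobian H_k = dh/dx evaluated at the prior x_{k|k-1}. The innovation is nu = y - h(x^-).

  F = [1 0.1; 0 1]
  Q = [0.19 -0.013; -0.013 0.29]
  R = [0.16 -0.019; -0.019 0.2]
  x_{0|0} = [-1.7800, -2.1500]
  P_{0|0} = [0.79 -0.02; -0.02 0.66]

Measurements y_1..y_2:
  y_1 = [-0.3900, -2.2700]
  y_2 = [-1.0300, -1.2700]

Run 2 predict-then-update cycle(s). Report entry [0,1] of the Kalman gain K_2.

K[0,1] = -0.0547

step 1: x^-=[-1.9950, -2.1500]  P^-=[0.9826 0.0330; 0.0330 0.9500]  H_jac=[-0.4116 0.0000; 0.0000 0.8369]  S=[0.3265 -0.0304; -0.0304 0.8654]  K=[-1.2399 -0.0116; 0.0440 0.9203]  nu=[0.5214, -1.7226]  x^+=[-2.6215, -3.7124]  P^+=[0.4815 0.0254; 0.0254 0.2189]
step 2: x^-=[-2.9927, -3.7124]  P^-=[0.6787 0.0343; 0.0343 0.5089]  H_jac=[-0.9889 0.0000; 0.0000 -0.5403]  S=[0.8238 -0.0007; -0.0007 0.3486]  K=[-0.8148 -0.0547; -0.0418 -0.7889]  nu=[-0.8817, -0.4285]  x^+=[-2.2508, -3.3374]  P^+=[0.1308 -0.0084; -0.0084 0.2906]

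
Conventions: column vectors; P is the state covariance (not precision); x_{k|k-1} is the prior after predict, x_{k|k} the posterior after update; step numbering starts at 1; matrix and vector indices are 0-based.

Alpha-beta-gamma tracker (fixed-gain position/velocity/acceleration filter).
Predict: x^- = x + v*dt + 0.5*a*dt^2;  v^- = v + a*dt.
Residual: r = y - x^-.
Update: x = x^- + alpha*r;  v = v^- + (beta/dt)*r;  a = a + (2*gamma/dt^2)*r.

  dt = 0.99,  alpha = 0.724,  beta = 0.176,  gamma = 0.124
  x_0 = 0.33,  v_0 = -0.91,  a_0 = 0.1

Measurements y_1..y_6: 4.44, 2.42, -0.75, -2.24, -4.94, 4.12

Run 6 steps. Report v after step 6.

v_post = -1.9114

step 1: x_pred=-0.5219  r=4.9619  x^+=3.0705  v^+=0.0711  a^+=1.3555
step 2: x_pred=3.8052  r=-1.3852  x^+=2.8023  v^+=1.1668  a^+=1.0050
step 3: x_pred=4.4500  r=-5.2000  x^+=0.6852  v^+=1.2374  a^+=-0.3108
step 4: x_pred=1.7579  r=-3.9979  x^+=-1.1366  v^+=0.2190  a^+=-1.3224
step 5: x_pred=-1.5678  r=-3.3722  x^+=-4.0093  v^+=-1.6897  a^+=-2.1757
step 6: x_pred=-6.7482  r=10.8682  x^+=1.1204  v^+=-1.9114  a^+=0.5744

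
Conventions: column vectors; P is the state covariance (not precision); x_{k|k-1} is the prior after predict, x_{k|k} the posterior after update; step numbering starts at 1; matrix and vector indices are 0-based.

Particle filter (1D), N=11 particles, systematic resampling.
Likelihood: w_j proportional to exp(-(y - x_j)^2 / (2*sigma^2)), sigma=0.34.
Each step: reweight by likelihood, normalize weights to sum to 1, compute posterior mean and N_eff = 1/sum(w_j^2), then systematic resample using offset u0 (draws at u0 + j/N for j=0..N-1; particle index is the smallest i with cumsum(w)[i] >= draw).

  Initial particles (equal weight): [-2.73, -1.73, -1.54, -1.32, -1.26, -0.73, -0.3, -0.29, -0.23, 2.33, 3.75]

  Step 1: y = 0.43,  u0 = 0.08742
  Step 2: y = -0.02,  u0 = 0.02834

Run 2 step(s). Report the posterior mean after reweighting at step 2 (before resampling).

step 1: w=[0.0000, 0.0000, 0.0000, 0.0000, 0.0000, 0.0082, 0.2764, 0.2943, 0.4210, 0.0000, 0.0000]  mean=-0.2711  Neff=2.9380  idx=[6, 6, 6, 7, 7, 7, 8, 8, 8, 8, 8]
step 2: w=[0.0842, 0.0842, 0.0842, 0.0863, 0.0863, 0.0863, 0.0977, 0.0977, 0.0977, 0.0977, 0.0977]  mean=-0.2632  Neff=10.9483  idx=[0, 1, 2, 3, 4, 5, 6, 7, 8, 9, 10]

post_mean = -0.2632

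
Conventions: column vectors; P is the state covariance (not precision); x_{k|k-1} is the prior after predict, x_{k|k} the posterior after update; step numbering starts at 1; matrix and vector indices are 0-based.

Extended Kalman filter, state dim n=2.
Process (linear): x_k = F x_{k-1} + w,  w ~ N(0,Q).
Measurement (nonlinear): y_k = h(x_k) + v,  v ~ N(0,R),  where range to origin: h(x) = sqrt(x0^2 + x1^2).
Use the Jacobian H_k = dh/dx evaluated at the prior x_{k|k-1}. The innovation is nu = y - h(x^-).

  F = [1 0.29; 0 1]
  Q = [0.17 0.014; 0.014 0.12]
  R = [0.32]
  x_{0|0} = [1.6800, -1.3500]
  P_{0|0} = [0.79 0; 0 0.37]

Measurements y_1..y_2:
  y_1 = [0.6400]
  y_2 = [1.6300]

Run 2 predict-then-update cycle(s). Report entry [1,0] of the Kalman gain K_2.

K[1,0] = -0.6177

step 1: x^-=[1.2885, -1.3500]  P^-=[0.9911 0.1213; 0.1213 0.4900]  H_jac=[0.6904 -0.7234]  S=[0.9277]  K=[0.6430; -0.2918]  nu=[-1.2262]  x^+=[0.5000, -0.9922]  P^+=[0.6075 0.2954; 0.2954 0.4110]
step 2: x^-=[0.2123, -0.9922]  P^-=[0.9834 0.4286; 0.4286 0.5310]  H_jac=[0.2092 -0.9779]  S=[0.6955]  K=[-0.3068; -0.6177]  nu=[0.6154]  x^+=[0.0235, -1.3723]  P^+=[0.9179 0.2968; 0.2968 0.2656]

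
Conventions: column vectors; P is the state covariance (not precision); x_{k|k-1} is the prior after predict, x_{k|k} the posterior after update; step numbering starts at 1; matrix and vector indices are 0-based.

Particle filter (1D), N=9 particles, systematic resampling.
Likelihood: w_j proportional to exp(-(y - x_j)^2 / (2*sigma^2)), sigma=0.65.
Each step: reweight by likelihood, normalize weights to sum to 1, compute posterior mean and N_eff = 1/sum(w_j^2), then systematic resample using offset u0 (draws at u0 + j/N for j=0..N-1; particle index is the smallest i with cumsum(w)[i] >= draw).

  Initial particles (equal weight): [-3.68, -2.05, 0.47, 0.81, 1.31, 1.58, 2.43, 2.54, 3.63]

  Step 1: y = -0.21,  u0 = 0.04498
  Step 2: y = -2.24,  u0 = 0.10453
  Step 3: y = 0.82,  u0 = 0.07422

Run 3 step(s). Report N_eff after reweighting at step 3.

N_eff = 8.9792

step 1: w=[0.0000, 0.0186, 0.5924, 0.2989, 0.0665, 0.0231, 0.0003, 0.0001, 0.0000]  mean=0.6070  Neff=2.2439  idx=[2, 2, 2, 2, 2, 2, 3, 3, 4]
step 2: w=[0.1613, 0.1613, 0.1613, 0.1613, 0.1613, 0.1613, 0.0159, 0.0159, 0.0003]  mean=0.4811  Neff=6.3839  idx=[0, 1, 2, 2, 3, 4, 4, 5, 7]
step 3: w=[0.1092, 0.1092, 0.1092, 0.1092, 0.1092, 0.1092, 0.1092, 0.1092, 0.1262]  mean=0.5129  Neff=8.9792  idx=[0, 1, 2, 3, 4, 5, 6, 7, 8]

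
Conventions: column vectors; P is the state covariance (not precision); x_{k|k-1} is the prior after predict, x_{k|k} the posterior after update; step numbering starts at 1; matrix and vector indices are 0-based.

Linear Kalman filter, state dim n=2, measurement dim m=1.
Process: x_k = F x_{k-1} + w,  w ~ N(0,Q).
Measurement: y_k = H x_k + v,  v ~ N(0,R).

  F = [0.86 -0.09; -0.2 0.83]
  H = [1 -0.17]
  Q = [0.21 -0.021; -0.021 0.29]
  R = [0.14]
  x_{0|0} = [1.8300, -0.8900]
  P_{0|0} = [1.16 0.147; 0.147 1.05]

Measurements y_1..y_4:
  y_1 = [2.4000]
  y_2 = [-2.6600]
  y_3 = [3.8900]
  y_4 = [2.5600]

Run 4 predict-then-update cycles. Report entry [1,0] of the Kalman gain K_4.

step 1: x^-=[1.6539, -1.1047]  P^-=[1.0537 -0.1914; -0.1914 1.0109]  S=[1.2880]  K=[0.8434; -0.2820]  nu=[0.5583]  x^+=[2.1247, -1.2622]  P^+=[0.1376 0.1150; 0.1150 0.9085]
step 2: x^-=[1.9409, -1.4725]  P^-=[0.3013 -0.0284; -0.0284 0.8832]  S=[0.4765]  K=[0.6425; -0.3747]  nu=[-4.8512]  x^+=[-1.1761, 0.3452]  P^+=[0.1046 0.0863; 0.0863 0.8163]
step 3: x^-=[-1.0425, 0.5217]  P^-=[0.2806 -0.0368; -0.0368 0.8279]  S=[0.4571]  K=[0.6277; -0.3884]  nu=[5.0212]  x^+=[2.1091, -1.4287]  P^+=[0.1006 0.0746; 0.0746 0.7589]
step 4: x^-=[1.9424, -1.6077]  P^-=[0.2790 -0.0404; -0.0404 0.7921]  S=[0.4556]  K=[0.6274; -0.3842]  nu=[0.3442]  x^+=[2.1584, -1.7399]  P^+=[0.0996 0.0694; 0.0694 0.7248]

K[1,0] = -0.3842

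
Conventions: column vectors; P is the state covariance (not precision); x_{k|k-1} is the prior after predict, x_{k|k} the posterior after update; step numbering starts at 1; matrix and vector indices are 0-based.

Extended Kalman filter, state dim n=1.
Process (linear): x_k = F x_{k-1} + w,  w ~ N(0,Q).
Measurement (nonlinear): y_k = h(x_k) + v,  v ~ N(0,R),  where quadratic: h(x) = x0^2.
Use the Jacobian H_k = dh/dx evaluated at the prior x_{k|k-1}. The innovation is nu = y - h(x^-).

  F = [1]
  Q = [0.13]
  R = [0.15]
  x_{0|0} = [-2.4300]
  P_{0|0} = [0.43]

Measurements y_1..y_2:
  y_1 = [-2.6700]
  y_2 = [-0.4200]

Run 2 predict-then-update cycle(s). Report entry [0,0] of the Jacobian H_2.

step 1: x^-=[-2.4300]  P^-=[0.5600]  H_jac=[-4.8600]  S=[13.3770]  K=[-0.2035]  nu=[-8.5749]  x^+=[-0.6854]  P^+=[0.0063]
step 2: x^-=[-0.6854]  P^-=[0.1363]  H_jac=[-1.3708]  S=[0.4061]  K=[-0.4600]  nu=[-0.8898]  x^+=[-0.2761]  P^+=[0.0503]

H_jac[0,0] = -1.3708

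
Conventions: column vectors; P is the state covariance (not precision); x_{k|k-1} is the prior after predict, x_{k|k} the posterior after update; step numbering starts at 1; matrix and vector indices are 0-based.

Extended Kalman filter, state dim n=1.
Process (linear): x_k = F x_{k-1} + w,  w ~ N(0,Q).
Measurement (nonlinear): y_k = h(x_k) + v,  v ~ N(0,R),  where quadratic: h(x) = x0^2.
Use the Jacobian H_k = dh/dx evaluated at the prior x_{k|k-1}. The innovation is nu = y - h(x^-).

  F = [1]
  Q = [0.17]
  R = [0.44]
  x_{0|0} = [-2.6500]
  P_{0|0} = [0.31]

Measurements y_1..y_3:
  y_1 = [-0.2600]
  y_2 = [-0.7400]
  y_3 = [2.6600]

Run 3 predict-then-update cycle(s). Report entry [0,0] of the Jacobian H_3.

H_jac[0,0] = -1.2369

step 1: x^-=[-2.6500]  P^-=[0.4800]  H_jac=[-5.3000]  S=[13.9232]  K=[-0.1827]  nu=[-7.2825]  x^+=[-1.3194]  P^+=[0.0152]
step 2: x^-=[-1.3194]  P^-=[0.1852]  H_jac=[-2.6387]  S=[1.7293]  K=[-0.2825]  nu=[-2.4807]  x^+=[-0.6184]  P^+=[0.0471]
step 3: x^-=[-0.6184]  P^-=[0.2171]  H_jac=[-1.2369]  S=[0.7722]  K=[-0.3478]  nu=[2.2775]  x^+=[-1.4105]  P^+=[0.1237]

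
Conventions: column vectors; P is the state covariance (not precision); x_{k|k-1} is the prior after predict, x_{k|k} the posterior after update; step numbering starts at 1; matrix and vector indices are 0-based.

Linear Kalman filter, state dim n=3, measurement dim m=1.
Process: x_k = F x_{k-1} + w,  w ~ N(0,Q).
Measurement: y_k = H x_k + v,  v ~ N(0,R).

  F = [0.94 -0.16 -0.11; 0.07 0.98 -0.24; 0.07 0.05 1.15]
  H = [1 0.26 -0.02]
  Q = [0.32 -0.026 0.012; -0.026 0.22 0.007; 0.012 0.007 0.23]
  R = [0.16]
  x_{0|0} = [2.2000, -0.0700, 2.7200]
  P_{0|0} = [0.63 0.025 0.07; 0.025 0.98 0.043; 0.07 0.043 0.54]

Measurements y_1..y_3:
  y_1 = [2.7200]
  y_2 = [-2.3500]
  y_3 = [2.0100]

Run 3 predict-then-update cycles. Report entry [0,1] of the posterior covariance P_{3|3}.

step 1: x^-=[1.7800, -0.5674, 3.2785]  P^-=[0.8878 -0.1205 0.0452; -0.1205 1.1762 -0.0367; 0.0452 -0.0367 0.9661]  S=[1.0636]  K=[0.8044; 0.1749; 0.0153]  nu=[1.1531]  x^+=[2.7075, -0.3657, 3.2962]  P^+=[0.1996 -0.2702 0.0321; -0.2702 1.1437 -0.0396; 0.0321 -0.0396 0.9658]
step 2: x^-=[2.2410, -0.9600, 3.9619]  P^-=[0.6106 -0.4173 -0.0740; -0.4173 1.3555 -0.2641; -0.0740 -0.2641 1.5099]  S=[0.6515]  K=[0.7729; -0.0914; -0.2653]  nu=[-4.2622]  x^+=[-1.0532, -0.5702, 5.0925]  P^+=[0.2214 -0.3712 0.0596; -0.3712 1.3500 -0.2799; 0.0596 -0.2799 1.4640]
step 3: x^-=[-1.4589, -1.8547, 5.7541]  P^-=[0.6574 -0.5168 -0.0657; -0.5168 1.6807 -0.6649; -0.0657 -0.6649 2.1454]  S=[0.6727]  K=[0.7795; -0.0988; -0.4184]  nu=[4.0662]  x^+=[1.7106, -2.2567, 4.0526]  P^+=[0.2487 -0.4650 0.1537; -0.4650 1.6742 -0.6927; 0.1537 -0.6927 2.0277]

P_post[0,1] = -0.4650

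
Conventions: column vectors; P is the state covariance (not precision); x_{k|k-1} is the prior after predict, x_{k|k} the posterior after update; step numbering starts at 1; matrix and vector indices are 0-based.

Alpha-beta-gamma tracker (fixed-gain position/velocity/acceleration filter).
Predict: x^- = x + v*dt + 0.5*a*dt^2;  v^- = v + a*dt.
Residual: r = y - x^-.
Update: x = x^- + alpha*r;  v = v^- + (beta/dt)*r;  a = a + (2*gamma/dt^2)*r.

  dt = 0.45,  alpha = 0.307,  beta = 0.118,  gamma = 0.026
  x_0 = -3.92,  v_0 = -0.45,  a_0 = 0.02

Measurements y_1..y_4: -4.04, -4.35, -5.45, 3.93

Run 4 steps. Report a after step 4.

step 1: x_pred=-4.1205  r=0.0805  x^+=-4.0958  v^+=-0.4199  a^+=0.0407
step 2: x_pred=-4.2806  r=-0.0694  x^+=-4.3019  v^+=-0.4198  a^+=0.0228
step 3: x_pred=-4.4885  r=-0.9615  x^+=-4.7837  v^+=-0.6616  a^+=-0.2241
step 4: x_pred=-5.1041  r=9.0341  x^+=-2.3306  v^+=1.6065  a^+=2.0958

a_post = 2.0958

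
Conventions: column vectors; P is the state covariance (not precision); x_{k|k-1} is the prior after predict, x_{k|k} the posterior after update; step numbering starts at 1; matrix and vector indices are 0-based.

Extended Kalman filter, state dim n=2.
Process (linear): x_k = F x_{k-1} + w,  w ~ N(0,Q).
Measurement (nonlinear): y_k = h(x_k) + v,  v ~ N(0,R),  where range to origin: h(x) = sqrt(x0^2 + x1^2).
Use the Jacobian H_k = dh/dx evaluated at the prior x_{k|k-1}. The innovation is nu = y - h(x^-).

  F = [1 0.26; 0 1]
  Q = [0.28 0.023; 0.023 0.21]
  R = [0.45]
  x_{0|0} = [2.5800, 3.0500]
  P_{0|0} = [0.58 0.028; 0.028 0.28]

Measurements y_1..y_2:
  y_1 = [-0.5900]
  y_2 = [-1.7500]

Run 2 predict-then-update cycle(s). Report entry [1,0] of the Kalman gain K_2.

K[1,0] = 0.4721

step 1: x^-=[3.3730, 3.0500]  P^-=[0.8935 0.1238; 0.1238 0.4900]  H_jac=[0.7417 0.6707]  S=[1.2852]  K=[0.5803; 0.3272]  nu=[-5.1375]  x^+=[0.3918, 1.3692]  P^+=[0.4607 -0.1202; -0.1202 0.3524]
step 2: x^-=[0.7478, 1.3692]  P^-=[0.7021 -0.0056; -0.0056 0.5624]  H_jac=[0.4793 0.8776]  S=[1.0398]  K=[0.3189; 0.4721]  nu=[-3.3100]  x^+=[-0.3079, -0.1936]  P^+=[0.5963 -0.1621; -0.1621 0.3306]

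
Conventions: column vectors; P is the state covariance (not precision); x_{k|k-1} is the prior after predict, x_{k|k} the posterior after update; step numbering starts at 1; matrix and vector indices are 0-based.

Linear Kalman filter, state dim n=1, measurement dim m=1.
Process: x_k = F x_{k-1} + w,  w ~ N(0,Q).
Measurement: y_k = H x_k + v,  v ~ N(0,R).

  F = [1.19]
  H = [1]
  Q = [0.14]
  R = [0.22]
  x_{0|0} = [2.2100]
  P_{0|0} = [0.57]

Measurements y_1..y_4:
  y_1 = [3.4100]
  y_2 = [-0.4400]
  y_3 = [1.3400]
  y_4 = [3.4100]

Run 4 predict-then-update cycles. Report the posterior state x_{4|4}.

step 1: x^-=[2.6299]  P^-=[0.9472]  S=[1.1672]  K=[0.8115]  nu=[0.7801]  x^+=[3.2630]  P^+=[0.1785]
step 2: x^-=[3.8829]  P^-=[0.3928]  S=[0.6128]  K=[0.6410]  nu=[-4.3229]  x^+=[1.1119]  P^+=[0.1410]
step 3: x^-=[1.3232]  P^-=[0.3397]  S=[0.5597]  K=[0.6069]  nu=[0.0168]  x^+=[1.3334]  P^+=[0.1335]
step 4: x^-=[1.5867]  P^-=[0.3291]  S=[0.5491]  K=[0.5993]  nu=[1.8233]  x^+=[2.6795]  P^+=[0.1319]

x_post = [2.6795]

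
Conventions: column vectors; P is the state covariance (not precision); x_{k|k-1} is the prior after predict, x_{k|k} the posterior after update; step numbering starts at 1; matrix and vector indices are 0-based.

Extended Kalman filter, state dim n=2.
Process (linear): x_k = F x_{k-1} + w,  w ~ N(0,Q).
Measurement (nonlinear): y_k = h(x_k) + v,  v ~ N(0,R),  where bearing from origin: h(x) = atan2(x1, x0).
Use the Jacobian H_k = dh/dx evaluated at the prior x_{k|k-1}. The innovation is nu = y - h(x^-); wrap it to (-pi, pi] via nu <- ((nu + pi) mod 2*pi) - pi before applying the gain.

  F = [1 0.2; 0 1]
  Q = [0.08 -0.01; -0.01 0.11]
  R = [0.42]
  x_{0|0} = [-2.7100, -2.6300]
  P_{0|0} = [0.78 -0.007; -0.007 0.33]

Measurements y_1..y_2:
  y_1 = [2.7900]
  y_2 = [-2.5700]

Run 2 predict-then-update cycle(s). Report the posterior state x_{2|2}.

x_post = [-4.0042, -2.4637]

step 1: x^-=[-3.2360, -2.6300]  P^-=[0.8704 0.0490; 0.0490 0.4400]  H_jac=[0.1512 -0.1861]  S=[0.4524]  K=[0.2708; -0.1646]  nu=[-1.0340]  x^+=[-3.5161, -2.4598]  P^+=[0.8372 0.0692; 0.0692 0.4277]
step 2: x^-=[-4.0080, -2.4598]  P^-=[0.9620 0.1447; 0.1447 0.5377]  H_jac=[0.1112 -0.1812]  S=[0.4437]  K=[0.1820; -0.1834]  nu=[0.0212]  x^+=[-4.0042, -2.4637]  P^+=[0.9473 0.1595; 0.1595 0.5228]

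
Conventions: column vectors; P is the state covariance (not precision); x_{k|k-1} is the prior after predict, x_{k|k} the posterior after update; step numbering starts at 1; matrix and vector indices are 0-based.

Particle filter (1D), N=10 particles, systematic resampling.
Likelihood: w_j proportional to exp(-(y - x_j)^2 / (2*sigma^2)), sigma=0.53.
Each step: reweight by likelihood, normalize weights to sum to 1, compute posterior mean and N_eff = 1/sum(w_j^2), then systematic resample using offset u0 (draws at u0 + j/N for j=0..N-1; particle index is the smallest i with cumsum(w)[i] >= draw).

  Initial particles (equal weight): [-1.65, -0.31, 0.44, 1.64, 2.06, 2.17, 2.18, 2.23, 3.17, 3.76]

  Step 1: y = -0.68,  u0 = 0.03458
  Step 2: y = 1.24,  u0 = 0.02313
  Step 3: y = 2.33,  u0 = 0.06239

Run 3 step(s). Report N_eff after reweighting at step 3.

step 1: w=[0.1737, 0.7268, 0.0994, 0.0001, 0.0000, 0.0000, 0.0000, 0.0000, 0.0000, 0.0000]  mean=-0.4681  Neff=1.7597  idx=[0, 0, 1, 1, 1, 1, 1, 1, 1, 2]
step 2: w=[0.0000, 0.0000, 0.0333, 0.0333, 0.0333, 0.0333, 0.0333, 0.0333, 0.0333, 0.7670]  mean=0.2652  Neff=1.6778  idx=[2, 5, 8, 9, 9, 9, 9, 9, 9, 9]
step 3: w=[0.0003, 0.0003, 0.0003, 0.1427, 0.1427, 0.1427, 0.1427, 0.1427, 0.1427, 0.1427]  mean=0.4392  Neff=7.0142  idx=[3, 4, 4, 5, 6, 6, 7, 8, 9, 9]

N_eff = 7.0142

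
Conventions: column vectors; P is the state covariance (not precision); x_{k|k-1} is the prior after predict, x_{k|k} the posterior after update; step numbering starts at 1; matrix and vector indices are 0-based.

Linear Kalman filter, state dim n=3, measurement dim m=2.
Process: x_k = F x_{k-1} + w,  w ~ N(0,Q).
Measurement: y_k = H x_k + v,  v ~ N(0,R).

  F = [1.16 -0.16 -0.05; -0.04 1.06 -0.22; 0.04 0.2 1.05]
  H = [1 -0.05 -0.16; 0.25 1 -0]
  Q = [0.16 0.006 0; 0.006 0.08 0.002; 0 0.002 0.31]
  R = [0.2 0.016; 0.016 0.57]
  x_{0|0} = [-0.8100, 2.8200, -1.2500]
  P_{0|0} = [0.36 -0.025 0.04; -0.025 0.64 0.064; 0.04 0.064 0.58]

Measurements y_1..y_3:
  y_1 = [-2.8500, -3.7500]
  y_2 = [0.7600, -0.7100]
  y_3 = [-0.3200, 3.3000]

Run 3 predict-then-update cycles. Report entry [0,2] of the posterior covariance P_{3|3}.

step 1: x^-=[-1.3283, 3.2966, -0.7809]  P^-=[0.6679 -0.1550 -0.0026; -0.1550 0.8007 0.0686; -0.0026 0.0686 1.0055]  S=[0.9131 -0.0210; -0.0210 1.3350]  K=[0.7409 0.0206; -0.2126 0.5674; -0.1817 0.0481]  nu=[-1.4818, -6.7145]  x^+=[-2.5646, -0.1984, -0.8344]  P^+=[0.1668 -0.0181 0.1197; -0.0181 0.3246 -0.0054; 0.1197 -0.0054 0.9719]
step 2: x^-=[-2.9015, 0.0758, -1.0184]  P^-=[0.3879 -0.0986 0.0887; -0.0986 0.4981 -0.1665; 0.0887 -0.1665 1.4022]  S=[0.6038 0.0137; 0.0137 1.0431]  K=[0.6272 -0.0099; -0.1709 0.4562; -0.2078 -0.1356]  nu=[3.5024, -0.0605]  x^+=[-0.7041, -0.5502, -1.7379]  P^+=[0.1504 -0.0332 0.1672; -0.0332 0.2656 -0.1224; 0.1672 -0.1224 1.3562]
step 3: x^-=[-0.6418, -0.1727, -1.9630]  P^-=[0.3635 -0.1123 0.1448; -0.1123 0.5071 -0.3957; 0.1448 -0.3957 1.7782]  S=[0.5688 0.0282; 0.0282 1.0437]  K=[0.6100 -0.0370; -0.1536 0.4631; -0.1940 -0.3392]  nu=[-0.0009, 3.6332]  x^+=[-0.7766, 1.5101, -3.1951]  P^+=[0.1517 -0.0492 0.2047; -0.0492 0.2738 -0.2476; 0.2047 -0.2476 1.6330]

P_post[0,2] = 0.2047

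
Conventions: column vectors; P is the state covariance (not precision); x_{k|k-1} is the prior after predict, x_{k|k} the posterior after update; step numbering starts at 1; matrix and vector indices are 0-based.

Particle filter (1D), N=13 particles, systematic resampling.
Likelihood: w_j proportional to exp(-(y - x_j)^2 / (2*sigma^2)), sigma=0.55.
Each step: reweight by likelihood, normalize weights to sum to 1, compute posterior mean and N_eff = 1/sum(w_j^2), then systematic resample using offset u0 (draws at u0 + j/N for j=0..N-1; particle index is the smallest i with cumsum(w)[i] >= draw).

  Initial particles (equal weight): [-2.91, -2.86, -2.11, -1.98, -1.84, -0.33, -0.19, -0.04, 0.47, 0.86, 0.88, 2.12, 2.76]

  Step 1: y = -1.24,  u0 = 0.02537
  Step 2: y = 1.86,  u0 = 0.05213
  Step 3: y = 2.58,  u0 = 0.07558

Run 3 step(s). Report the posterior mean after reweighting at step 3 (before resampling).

step 1: w=[0.0056, 0.0073, 0.1605, 0.2268, 0.3093, 0.1427, 0.0907, 0.0519, 0.0045, 0.0004, 0.0003, 0.0000, 0.0000]  mean=-1.4578  Neff=4.8954  idx=[2, 2, 3, 3, 3, 4, 4, 4, 4, 5, 5, 6, 7]
step 2: w=[0.0000, 0.0000, 0.0000, 0.0000, 0.0000, 0.0000, 0.0000, 0.0000, 0.0000, 0.0850, 0.0850, 0.2266, 0.6035]  mean=-0.1233  Neff=2.3258  idx=[9, 10, 11, 11, 11, 12, 12, 12, 12, 12, 12, 12, 12]
step 3: w=[0.0079, 0.0079, 0.0294, 0.0294, 0.0294, 0.1120, 0.1120, 0.1120, 0.1120, 0.1120, 0.1120, 0.1120, 0.1120]  mean=-0.0578  Neff=9.7038  idx=[4, 5, 6, 6, 7, 8, 8, 9, 10, 10, 11, 12, 12]

post_mean = -0.0578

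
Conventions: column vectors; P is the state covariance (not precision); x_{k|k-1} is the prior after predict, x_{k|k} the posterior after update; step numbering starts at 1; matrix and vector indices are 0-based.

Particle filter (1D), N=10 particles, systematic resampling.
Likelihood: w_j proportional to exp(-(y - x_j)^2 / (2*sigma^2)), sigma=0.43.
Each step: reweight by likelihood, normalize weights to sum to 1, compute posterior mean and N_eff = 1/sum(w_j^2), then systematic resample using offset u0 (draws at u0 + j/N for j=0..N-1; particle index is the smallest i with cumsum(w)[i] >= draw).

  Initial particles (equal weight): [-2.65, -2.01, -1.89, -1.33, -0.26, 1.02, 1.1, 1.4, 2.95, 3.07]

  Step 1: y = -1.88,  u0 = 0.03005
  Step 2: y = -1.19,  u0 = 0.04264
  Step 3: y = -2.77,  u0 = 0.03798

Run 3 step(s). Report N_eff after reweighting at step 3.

N_eff = 3.9960

step 1: w=[0.0774, 0.3677, 0.3847, 0.1698, 0.0003, 0.0000, 0.0000, 0.0000, 0.0000, 0.0000]  mean=-1.8973  Neff=3.1442  idx=[0, 1, 1, 1, 1, 2, 2, 2, 3, 3]
step 2: w=[0.0009, 0.0485, 0.0485, 0.0485, 0.0485, 0.0794, 0.0794, 0.0794, 0.2834, 0.2834]  mean=-1.5966  Neff=5.2921  idx=[1, 3, 5, 6, 8, 8, 8, 9, 9, 9]
step 3: w=[0.3049, 0.3049, 0.1791, 0.1791, 0.0053, 0.0053, 0.0053, 0.0053, 0.0053, 0.0053]  mean=-1.9452  Neff=3.9960  idx=[0, 0, 0, 1, 1, 1, 2, 2, 3, 3]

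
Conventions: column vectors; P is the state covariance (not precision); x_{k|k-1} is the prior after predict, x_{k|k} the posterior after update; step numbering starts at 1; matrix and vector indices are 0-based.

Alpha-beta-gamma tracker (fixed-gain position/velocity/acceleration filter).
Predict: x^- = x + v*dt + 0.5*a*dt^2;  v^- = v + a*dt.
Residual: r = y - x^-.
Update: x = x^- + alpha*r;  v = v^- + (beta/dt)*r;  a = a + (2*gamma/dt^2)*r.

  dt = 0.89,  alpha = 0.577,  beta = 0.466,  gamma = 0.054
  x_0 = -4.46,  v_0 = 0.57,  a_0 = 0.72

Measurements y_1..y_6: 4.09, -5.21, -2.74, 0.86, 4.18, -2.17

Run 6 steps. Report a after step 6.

a_post = -0.3314

step 1: x_pred=-3.6675  r=7.7575  x^+=0.8086  v^+=5.2726  a^+=1.7777
step 2: x_pred=6.2052  r=-11.4152  x^+=-0.3813  v^+=0.8778  a^+=0.2213
step 3: x_pred=0.4875  r=-3.2275  x^+=-1.3748  v^+=-0.6152  a^+=-0.2188
step 4: x_pred=-2.0089  r=2.8689  x^+=-0.3535  v^+=0.6923  a^+=0.1724
step 5: x_pred=0.3308  r=3.8492  x^+=2.5518  v^+=2.8611  a^+=0.6972
step 6: x_pred=5.3743  r=-7.5443  x^+=1.0212  v^+=-0.4686  a^+=-0.3314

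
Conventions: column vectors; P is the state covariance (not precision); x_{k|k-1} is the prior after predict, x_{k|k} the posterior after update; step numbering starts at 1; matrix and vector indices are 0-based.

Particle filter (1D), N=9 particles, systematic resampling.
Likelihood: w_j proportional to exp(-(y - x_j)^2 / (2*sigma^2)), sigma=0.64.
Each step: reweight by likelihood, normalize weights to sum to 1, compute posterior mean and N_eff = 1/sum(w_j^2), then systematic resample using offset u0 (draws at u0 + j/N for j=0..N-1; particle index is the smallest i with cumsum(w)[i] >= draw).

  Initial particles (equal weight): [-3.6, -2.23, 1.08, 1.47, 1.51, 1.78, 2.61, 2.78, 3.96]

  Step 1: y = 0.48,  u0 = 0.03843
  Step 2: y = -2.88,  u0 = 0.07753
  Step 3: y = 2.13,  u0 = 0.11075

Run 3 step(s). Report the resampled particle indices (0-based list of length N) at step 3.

step 1: w=[0.0000, 0.0001, 0.4762, 0.2234, 0.2024, 0.0939, 0.0029, 0.0012, 0.0000]  mean=1.3260  Neff=3.0635  idx=[2, 2, 2, 2, 3, 3, 4, 4, 5]
step 2: w=[0.2461, 0.2461, 0.2461, 0.2461, 0.0047, 0.0047, 0.0031, 0.0031, 0.0002]  mean=1.0864  Neff=4.1277  idx=[0, 0, 1, 1, 2, 2, 3, 3, 3]
step 3: w=[0.1111, 0.1111, 0.1111, 0.1111, 0.1111, 0.1111, 0.1111, 0.1111, 0.1111]  mean=1.0800  Neff=9.0000  idx=[0, 1, 2, 3, 4, 5, 6, 7, 8]

resampled_idx = [0, 1, 2, 3, 4, 5, 6, 7, 8]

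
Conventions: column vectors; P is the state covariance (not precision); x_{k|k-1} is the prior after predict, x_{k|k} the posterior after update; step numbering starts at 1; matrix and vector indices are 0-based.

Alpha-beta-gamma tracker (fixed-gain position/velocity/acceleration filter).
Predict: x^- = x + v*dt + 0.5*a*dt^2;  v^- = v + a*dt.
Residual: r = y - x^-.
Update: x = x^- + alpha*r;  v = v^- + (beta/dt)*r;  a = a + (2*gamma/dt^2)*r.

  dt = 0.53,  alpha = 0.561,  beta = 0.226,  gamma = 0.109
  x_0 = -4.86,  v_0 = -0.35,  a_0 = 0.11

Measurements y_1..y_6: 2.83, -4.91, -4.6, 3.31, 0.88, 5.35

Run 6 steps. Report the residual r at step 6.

step 1: x_pred=-5.0301  r=7.8601  x^+=-0.6206  v^+=3.0599  a^+=6.2100
step 2: x_pred=1.8734  r=-6.7834  x^+=-1.9321  v^+=3.4587  a^+=0.9456
step 3: x_pred=0.0338  r=-4.6338  x^+=-2.5657  v^+=1.9839  a^+=-2.6506
step 4: x_pred=-1.8866  r=5.1966  x^+=1.0287  v^+=2.7950  a^+=1.3823
step 5: x_pred=2.7042  r=-1.8242  x^+=1.6808  v^+=2.7497  a^+=-0.0334
step 6: x_pred=3.1335  r=2.2165  x^+=4.3769  v^+=3.6772  a^+=1.6868

resid = 2.2165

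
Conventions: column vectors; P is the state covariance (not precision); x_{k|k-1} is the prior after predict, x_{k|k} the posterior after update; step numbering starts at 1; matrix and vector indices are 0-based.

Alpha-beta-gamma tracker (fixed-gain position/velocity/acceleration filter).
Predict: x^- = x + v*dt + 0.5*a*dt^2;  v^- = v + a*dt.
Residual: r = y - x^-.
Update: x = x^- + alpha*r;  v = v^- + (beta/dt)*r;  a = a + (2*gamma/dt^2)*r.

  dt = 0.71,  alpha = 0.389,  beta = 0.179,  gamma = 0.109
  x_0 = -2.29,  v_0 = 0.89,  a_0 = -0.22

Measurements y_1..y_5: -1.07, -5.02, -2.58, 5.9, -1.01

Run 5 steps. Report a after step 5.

a_post = 2.0717

step 1: x_pred=-1.7136  r=0.6436  x^+=-1.4632  v^+=0.8960  a^+=0.0583
step 2: x_pred=-0.8123  r=-4.2077  x^+=-2.4491  v^+=-0.1234  a^+=-1.7613
step 3: x_pred=-2.9806  r=0.4006  x^+=-2.8248  v^+=-1.2729  a^+=-1.5881
step 4: x_pred=-4.1288  r=10.0288  x^+=-0.2276  v^+=0.1280  a^+=2.7489
step 5: x_pred=0.5561  r=-1.5661  x^+=-0.0531  v^+=1.6849  a^+=2.0717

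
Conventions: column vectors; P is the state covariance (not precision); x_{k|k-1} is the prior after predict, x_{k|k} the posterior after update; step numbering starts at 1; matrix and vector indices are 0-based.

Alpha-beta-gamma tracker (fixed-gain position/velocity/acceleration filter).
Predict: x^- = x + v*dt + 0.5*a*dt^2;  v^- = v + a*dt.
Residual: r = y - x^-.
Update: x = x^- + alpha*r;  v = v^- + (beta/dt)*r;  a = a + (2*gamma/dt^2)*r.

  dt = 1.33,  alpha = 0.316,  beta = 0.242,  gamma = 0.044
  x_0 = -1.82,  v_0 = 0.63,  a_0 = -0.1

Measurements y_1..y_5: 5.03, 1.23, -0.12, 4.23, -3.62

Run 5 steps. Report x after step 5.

step 1: x_pred=-1.0705  r=6.1005  x^+=0.8572  v^+=1.6070  a^+=0.2035
step 2: x_pred=3.1745  r=-1.9445  x^+=2.5601  v^+=1.5238  a^+=0.1068
step 3: x_pred=4.6812  r=-4.8012  x^+=3.1640  v^+=0.7922  a^+=-0.1321
step 4: x_pred=4.1009  r=0.1291  x^+=4.1417  v^+=0.6400  a^+=-0.1257
step 5: x_pred=4.8818  r=-8.5018  x^+=2.1952  v^+=-1.0740  a^+=-0.5486

x_post = 2.1952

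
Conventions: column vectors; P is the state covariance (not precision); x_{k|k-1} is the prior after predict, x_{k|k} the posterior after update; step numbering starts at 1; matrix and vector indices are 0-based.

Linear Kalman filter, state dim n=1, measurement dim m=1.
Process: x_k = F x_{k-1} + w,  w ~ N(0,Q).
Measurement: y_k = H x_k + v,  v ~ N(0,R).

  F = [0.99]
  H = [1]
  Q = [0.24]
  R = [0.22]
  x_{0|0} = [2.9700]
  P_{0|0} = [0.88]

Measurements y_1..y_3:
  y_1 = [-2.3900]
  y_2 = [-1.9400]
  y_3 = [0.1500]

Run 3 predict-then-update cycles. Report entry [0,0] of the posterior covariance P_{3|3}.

P_post[0,0] = 0.1395

step 1: x^-=[2.9403]  P^-=[1.1025]  S=[1.3225]  K=[0.8336]  nu=[-5.3303]  x^+=[-1.5033]  P^+=[0.1834]
step 2: x^-=[-1.4883]  P^-=[0.4198]  S=[0.6398]  K=[0.6561]  nu=[-0.4517]  x^+=[-1.7847]  P^+=[0.1443]
step 3: x^-=[-1.7668]  P^-=[0.3815]  S=[0.6015]  K=[0.6342]  nu=[1.9168]  x^+=[-0.5511]  P^+=[0.1395]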